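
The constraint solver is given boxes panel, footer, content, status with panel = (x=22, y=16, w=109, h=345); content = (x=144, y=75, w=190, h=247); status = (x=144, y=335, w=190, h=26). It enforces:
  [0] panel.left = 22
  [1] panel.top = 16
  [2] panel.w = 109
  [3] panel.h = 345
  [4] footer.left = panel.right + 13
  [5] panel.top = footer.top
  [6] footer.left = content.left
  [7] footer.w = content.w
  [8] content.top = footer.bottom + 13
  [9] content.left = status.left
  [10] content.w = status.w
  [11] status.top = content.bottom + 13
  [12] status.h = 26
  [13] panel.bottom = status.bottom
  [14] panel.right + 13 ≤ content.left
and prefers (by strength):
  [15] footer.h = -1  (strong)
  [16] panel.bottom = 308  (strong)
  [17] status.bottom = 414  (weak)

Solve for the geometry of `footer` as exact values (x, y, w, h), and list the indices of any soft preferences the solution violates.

footer = (x=144, y=16, w=190, h=46)
violated soft preferences: 15, 16, 17

1. footer.x = 144  [footer.left = panel.right + 13]
2. footer.y = 16  [panel.top = footer.top]
3. footer.w = 190  [footer.w = content.w]
4. footer.h = 46  [content.top = footer.bottom + 13]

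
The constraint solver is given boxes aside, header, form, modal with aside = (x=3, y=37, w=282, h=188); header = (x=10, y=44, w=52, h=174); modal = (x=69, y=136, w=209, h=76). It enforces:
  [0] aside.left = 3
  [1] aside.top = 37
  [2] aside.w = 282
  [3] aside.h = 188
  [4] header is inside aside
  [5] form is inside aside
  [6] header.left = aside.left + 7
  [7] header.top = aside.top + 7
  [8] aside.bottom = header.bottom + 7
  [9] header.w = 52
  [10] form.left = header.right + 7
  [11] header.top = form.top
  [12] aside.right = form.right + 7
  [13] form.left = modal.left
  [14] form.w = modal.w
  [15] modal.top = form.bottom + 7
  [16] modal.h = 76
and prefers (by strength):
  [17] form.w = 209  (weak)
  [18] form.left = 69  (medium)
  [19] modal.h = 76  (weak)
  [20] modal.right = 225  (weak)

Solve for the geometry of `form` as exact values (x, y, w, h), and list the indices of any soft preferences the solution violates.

form = (x=69, y=44, w=209, h=85)
violated soft preferences: 20

1. form.x = 69  [form.left = header.right + 7]
2. form.y = 44  [header.top = form.top]
3. form.w = 209  [aside.right = form.right + 7]
4. form.h = 85  [modal.top = form.bottom + 7]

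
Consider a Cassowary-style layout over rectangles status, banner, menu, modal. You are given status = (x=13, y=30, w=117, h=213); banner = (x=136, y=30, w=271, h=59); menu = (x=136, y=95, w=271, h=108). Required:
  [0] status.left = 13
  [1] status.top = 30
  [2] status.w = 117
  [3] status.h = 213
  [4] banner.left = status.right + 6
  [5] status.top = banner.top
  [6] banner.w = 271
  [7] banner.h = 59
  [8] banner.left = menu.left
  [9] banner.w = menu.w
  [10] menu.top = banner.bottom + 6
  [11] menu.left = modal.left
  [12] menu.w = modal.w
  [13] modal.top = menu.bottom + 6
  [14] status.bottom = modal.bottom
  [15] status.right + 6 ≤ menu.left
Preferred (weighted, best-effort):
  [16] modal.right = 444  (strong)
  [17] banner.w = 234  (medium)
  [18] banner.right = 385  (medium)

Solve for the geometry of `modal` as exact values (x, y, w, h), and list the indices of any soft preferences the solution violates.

1. modal.x = 136  [menu.left = modal.left]
2. modal.w = 271  [menu.w = modal.w]
3. modal.y = 209  [modal.top = menu.bottom + 6]
4. modal.h = 34  [status.bottom = modal.bottom]

modal = (x=136, y=209, w=271, h=34)
violated soft preferences: 16, 17, 18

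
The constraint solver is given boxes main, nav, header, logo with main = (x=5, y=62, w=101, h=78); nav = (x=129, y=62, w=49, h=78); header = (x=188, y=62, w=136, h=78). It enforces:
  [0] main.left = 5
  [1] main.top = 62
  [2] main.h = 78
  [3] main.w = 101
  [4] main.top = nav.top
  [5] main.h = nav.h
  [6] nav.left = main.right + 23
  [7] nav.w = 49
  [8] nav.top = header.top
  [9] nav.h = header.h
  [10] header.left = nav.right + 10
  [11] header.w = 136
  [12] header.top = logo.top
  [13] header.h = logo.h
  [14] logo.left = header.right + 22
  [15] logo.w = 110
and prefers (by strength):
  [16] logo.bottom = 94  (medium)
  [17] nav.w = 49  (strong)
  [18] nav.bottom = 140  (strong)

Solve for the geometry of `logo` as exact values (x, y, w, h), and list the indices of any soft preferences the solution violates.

logo = (x=346, y=62, w=110, h=78)
violated soft preferences: 16

1. logo.y = 62  [header.top = logo.top]
2. logo.h = 78  [header.h = logo.h]
3. logo.x = 346  [logo.left = header.right + 22]
4. logo.w = 110  [logo.w = 110]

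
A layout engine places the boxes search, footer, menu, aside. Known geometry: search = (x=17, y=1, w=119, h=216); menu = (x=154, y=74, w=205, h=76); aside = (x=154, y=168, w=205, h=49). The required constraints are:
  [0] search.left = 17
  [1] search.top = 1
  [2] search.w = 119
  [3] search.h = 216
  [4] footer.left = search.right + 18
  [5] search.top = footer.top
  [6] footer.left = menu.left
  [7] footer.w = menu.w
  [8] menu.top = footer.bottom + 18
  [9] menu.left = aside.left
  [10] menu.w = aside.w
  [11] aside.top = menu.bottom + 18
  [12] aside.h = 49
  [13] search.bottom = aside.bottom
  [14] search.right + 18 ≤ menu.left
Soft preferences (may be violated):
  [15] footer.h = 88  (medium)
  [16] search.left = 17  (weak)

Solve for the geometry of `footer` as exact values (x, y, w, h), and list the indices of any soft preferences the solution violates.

1. footer.x = 154  [footer.left = search.right + 18]
2. footer.y = 1  [search.top = footer.top]
3. footer.w = 205  [footer.w = menu.w]
4. footer.h = 55  [menu.top = footer.bottom + 18]

footer = (x=154, y=1, w=205, h=55)
violated soft preferences: 15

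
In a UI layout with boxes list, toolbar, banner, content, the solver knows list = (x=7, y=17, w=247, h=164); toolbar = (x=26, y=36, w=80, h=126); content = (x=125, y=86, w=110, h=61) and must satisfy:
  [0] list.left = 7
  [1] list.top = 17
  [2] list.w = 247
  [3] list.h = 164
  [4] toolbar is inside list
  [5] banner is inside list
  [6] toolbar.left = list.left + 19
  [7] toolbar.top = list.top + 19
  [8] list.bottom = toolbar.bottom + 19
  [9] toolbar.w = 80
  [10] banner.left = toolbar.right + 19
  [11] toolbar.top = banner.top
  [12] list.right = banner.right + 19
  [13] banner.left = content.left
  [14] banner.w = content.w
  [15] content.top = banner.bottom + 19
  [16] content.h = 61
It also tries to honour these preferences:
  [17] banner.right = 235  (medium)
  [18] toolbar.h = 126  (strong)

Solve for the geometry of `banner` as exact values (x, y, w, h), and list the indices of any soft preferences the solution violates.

banner = (x=125, y=36, w=110, h=31)
violated soft preferences: none

1. banner.x = 125  [banner.left = toolbar.right + 19]
2. banner.y = 36  [toolbar.top = banner.top]
3. banner.w = 110  [list.right = banner.right + 19]
4. banner.h = 31  [content.top = banner.bottom + 19]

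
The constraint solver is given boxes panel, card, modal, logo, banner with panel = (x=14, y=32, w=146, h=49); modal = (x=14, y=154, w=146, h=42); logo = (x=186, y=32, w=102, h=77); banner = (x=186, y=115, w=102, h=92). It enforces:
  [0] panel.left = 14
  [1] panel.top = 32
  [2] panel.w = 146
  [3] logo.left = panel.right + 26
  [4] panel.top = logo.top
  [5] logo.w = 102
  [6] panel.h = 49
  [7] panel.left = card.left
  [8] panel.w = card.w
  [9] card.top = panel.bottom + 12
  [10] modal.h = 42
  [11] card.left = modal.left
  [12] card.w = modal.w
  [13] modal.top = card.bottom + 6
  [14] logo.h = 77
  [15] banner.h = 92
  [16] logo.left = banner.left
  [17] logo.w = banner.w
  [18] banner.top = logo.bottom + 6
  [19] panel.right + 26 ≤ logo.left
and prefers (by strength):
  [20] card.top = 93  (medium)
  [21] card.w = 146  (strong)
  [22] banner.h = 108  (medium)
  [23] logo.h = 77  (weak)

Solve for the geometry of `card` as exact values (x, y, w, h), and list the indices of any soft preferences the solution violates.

card = (x=14, y=93, w=146, h=55)
violated soft preferences: 22

1. card.x = 14  [panel.left = card.left]
2. card.w = 146  [panel.w = card.w]
3. card.y = 93  [card.top = panel.bottom + 12]
4. card.h = 55  [modal.top = card.bottom + 6]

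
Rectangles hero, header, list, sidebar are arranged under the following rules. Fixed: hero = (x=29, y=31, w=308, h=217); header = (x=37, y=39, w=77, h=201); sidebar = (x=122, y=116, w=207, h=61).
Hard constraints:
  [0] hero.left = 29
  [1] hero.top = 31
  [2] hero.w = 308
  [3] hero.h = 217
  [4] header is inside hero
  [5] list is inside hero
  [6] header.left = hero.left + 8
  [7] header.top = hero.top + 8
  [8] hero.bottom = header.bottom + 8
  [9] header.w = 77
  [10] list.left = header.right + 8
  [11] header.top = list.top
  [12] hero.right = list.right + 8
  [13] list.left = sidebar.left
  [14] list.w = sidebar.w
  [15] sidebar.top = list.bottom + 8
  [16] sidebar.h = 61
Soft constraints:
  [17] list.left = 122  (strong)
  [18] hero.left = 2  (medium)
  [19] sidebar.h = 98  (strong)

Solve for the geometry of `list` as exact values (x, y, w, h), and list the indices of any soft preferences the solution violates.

list = (x=122, y=39, w=207, h=69)
violated soft preferences: 18, 19

1. list.x = 122  [list.left = header.right + 8]
2. list.y = 39  [header.top = list.top]
3. list.w = 207  [hero.right = list.right + 8]
4. list.h = 69  [sidebar.top = list.bottom + 8]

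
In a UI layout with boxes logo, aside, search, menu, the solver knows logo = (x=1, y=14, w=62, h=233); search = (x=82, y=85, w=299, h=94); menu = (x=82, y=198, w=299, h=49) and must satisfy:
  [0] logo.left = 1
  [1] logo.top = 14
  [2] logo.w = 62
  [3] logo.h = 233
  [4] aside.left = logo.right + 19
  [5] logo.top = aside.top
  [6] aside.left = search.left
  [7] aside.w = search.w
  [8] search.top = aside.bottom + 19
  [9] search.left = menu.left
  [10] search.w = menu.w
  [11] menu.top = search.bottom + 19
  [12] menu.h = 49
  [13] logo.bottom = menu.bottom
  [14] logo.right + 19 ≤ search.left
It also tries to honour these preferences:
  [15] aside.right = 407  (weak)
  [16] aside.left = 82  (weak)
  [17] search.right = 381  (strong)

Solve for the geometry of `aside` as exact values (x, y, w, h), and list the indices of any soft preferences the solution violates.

aside = (x=82, y=14, w=299, h=52)
violated soft preferences: 15

1. aside.x = 82  [aside.left = logo.right + 19]
2. aside.y = 14  [logo.top = aside.top]
3. aside.w = 299  [aside.w = search.w]
4. aside.h = 52  [search.top = aside.bottom + 19]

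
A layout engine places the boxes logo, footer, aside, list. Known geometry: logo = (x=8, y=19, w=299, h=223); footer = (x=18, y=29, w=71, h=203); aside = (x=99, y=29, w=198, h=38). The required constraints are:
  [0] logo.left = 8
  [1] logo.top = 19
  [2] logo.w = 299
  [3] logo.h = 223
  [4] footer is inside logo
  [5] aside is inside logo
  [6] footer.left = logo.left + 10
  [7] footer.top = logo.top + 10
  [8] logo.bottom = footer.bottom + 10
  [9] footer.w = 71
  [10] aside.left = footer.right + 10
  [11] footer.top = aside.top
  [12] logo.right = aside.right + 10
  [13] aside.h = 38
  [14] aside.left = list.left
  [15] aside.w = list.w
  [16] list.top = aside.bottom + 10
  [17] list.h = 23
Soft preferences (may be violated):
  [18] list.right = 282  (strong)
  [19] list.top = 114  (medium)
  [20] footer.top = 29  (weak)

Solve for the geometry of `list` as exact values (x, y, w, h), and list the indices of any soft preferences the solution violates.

list = (x=99, y=77, w=198, h=23)
violated soft preferences: 18, 19

1. list.x = 99  [aside.left = list.left]
2. list.w = 198  [aside.w = list.w]
3. list.y = 77  [list.top = aside.bottom + 10]
4. list.h = 23  [list.h = 23]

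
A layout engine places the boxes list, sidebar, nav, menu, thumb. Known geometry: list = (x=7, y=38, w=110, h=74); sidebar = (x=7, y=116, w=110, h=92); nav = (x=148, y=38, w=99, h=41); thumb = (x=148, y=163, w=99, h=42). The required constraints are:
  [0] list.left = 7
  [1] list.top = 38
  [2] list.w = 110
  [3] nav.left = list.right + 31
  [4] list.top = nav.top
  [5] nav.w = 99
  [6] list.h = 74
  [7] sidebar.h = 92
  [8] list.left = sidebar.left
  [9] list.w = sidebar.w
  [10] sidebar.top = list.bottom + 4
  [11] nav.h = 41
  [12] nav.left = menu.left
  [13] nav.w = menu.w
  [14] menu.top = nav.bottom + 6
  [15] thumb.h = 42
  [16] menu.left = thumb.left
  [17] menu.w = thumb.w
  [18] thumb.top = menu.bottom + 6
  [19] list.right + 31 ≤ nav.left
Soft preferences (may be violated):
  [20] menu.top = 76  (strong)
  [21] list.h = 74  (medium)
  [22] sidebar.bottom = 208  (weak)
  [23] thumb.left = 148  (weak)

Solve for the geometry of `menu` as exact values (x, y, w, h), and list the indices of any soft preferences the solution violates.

menu = (x=148, y=85, w=99, h=72)
violated soft preferences: 20

1. menu.x = 148  [nav.left = menu.left]
2. menu.w = 99  [nav.w = menu.w]
3. menu.y = 85  [menu.top = nav.bottom + 6]
4. menu.h = 72  [thumb.top = menu.bottom + 6]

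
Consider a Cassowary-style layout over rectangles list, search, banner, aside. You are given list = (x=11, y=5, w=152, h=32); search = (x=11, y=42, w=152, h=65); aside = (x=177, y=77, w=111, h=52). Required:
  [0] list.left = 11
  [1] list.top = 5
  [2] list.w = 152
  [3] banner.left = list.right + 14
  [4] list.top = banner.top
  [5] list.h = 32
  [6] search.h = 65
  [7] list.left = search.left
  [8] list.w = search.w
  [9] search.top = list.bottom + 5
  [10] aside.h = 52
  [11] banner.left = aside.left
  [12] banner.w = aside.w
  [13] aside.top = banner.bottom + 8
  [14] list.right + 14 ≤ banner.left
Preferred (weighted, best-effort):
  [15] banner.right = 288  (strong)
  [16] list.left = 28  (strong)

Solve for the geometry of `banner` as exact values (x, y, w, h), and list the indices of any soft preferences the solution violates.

1. banner.x = 177  [banner.left = list.right + 14]
2. banner.y = 5  [list.top = banner.top]
3. banner.w = 111  [banner.w = aside.w]
4. banner.h = 64  [aside.top = banner.bottom + 8]

banner = (x=177, y=5, w=111, h=64)
violated soft preferences: 16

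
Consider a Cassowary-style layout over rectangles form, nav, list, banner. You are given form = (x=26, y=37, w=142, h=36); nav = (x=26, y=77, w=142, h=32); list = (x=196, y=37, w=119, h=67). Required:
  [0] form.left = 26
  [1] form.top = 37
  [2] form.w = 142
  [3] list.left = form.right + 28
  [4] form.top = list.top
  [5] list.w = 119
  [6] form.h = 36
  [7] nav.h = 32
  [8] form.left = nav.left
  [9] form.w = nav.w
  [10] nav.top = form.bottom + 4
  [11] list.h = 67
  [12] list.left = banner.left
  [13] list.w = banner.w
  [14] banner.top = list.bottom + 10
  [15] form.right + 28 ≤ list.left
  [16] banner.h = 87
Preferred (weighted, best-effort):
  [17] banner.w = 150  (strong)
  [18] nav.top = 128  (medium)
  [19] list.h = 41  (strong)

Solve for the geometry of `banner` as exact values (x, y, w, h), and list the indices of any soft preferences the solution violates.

1. banner.x = 196  [list.left = banner.left]
2. banner.w = 119  [list.w = banner.w]
3. banner.y = 114  [banner.top = list.bottom + 10]
4. banner.h = 87  [banner.h = 87]

banner = (x=196, y=114, w=119, h=87)
violated soft preferences: 17, 18, 19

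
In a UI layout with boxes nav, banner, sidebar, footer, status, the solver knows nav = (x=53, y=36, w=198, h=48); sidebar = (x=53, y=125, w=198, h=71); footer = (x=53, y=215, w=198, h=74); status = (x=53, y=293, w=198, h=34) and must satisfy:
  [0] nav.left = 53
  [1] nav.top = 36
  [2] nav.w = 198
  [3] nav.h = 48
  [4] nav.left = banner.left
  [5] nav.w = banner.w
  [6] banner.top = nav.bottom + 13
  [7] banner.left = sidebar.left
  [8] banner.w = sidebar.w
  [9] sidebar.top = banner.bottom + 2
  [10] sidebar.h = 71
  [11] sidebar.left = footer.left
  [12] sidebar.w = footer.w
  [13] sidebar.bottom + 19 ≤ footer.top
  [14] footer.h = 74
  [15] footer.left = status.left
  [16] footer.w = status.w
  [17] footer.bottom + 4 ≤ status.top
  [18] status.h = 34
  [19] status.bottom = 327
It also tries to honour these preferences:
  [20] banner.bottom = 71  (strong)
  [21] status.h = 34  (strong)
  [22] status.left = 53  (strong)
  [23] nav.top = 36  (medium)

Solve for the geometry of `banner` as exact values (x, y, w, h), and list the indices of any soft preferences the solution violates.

banner = (x=53, y=97, w=198, h=26)
violated soft preferences: 20

1. banner.x = 53  [nav.left = banner.left]
2. banner.w = 198  [nav.w = banner.w]
3. banner.y = 97  [banner.top = nav.bottom + 13]
4. banner.h = 26  [sidebar.top = banner.bottom + 2]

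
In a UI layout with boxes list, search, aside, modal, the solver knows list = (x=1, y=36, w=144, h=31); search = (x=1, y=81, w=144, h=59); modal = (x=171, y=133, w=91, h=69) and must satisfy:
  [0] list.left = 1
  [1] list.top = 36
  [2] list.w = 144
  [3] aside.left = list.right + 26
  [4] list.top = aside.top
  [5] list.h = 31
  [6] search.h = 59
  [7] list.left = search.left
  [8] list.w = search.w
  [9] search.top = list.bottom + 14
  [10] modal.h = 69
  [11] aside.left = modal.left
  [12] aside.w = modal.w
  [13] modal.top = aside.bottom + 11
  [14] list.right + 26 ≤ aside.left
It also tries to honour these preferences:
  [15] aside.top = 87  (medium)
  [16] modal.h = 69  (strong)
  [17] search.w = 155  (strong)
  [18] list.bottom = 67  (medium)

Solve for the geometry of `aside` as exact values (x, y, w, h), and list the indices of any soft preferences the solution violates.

aside = (x=171, y=36, w=91, h=86)
violated soft preferences: 15, 17

1. aside.x = 171  [aside.left = list.right + 26]
2. aside.y = 36  [list.top = aside.top]
3. aside.w = 91  [aside.w = modal.w]
4. aside.h = 86  [modal.top = aside.bottom + 11]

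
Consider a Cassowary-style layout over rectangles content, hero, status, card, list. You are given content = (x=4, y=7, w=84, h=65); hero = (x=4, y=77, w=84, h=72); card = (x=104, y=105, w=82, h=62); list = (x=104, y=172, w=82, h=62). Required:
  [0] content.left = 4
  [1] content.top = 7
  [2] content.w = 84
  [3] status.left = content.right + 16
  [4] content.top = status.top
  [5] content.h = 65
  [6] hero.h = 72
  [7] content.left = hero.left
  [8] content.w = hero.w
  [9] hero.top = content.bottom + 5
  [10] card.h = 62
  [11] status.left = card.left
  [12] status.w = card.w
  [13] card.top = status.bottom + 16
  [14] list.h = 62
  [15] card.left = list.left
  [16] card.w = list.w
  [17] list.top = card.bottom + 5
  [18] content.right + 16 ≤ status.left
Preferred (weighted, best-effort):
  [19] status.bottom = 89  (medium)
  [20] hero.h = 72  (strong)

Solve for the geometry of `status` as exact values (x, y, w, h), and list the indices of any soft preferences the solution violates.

status = (x=104, y=7, w=82, h=82)
violated soft preferences: none

1. status.x = 104  [status.left = content.right + 16]
2. status.y = 7  [content.top = status.top]
3. status.w = 82  [status.w = card.w]
4. status.h = 82  [card.top = status.bottom + 16]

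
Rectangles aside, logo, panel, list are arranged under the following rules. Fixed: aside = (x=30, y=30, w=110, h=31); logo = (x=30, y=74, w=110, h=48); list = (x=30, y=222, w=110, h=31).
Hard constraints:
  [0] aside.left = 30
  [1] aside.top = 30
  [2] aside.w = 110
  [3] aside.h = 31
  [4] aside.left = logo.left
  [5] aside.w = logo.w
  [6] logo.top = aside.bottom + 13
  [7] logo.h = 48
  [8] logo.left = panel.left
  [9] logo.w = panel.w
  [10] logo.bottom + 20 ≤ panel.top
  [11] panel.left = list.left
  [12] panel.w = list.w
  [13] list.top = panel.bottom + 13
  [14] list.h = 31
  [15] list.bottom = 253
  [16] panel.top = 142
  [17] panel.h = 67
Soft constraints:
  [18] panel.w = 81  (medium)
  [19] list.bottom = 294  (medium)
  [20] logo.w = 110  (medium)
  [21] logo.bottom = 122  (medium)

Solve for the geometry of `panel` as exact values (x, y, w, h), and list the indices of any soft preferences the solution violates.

panel = (x=30, y=142, w=110, h=67)
violated soft preferences: 18, 19

1. panel.x = 30  [logo.left = panel.left]
2. panel.w = 110  [logo.w = panel.w]
3. panel.y = 142  [panel.top = 142]
4. panel.h = 67  [panel.h = 67]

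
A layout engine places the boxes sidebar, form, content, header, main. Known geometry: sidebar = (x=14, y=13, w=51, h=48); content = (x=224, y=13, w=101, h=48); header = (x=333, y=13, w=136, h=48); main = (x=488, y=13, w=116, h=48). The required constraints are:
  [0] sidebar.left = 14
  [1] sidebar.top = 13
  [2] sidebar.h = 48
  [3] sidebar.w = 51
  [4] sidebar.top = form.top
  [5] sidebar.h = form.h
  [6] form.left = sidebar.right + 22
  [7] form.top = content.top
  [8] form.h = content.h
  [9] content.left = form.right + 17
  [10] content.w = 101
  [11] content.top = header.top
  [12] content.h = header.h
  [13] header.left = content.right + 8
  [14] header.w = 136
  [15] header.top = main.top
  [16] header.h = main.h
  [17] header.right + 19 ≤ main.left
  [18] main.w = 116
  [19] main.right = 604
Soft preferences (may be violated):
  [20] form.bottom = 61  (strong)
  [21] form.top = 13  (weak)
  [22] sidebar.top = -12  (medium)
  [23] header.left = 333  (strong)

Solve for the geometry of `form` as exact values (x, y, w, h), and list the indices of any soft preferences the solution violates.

form = (x=87, y=13, w=120, h=48)
violated soft preferences: 22

1. form.y = 13  [sidebar.top = form.top]
2. form.h = 48  [sidebar.h = form.h]
3. form.x = 87  [form.left = sidebar.right + 22]
4. form.w = 120  [content.left = form.right + 17]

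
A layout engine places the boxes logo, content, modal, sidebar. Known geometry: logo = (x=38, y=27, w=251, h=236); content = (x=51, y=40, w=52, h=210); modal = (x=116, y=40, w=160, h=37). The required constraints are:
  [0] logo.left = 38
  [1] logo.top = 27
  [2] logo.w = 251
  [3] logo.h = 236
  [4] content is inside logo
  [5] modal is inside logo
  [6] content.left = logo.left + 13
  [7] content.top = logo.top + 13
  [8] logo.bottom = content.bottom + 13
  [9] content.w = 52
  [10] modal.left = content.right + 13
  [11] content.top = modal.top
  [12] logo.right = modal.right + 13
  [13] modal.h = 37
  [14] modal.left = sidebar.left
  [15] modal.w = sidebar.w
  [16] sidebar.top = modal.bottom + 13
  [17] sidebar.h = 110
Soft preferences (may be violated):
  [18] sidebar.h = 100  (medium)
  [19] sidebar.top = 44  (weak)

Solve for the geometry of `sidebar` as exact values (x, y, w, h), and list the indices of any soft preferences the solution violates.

sidebar = (x=116, y=90, w=160, h=110)
violated soft preferences: 18, 19

1. sidebar.x = 116  [modal.left = sidebar.left]
2. sidebar.w = 160  [modal.w = sidebar.w]
3. sidebar.y = 90  [sidebar.top = modal.bottom + 13]
4. sidebar.h = 110  [sidebar.h = 110]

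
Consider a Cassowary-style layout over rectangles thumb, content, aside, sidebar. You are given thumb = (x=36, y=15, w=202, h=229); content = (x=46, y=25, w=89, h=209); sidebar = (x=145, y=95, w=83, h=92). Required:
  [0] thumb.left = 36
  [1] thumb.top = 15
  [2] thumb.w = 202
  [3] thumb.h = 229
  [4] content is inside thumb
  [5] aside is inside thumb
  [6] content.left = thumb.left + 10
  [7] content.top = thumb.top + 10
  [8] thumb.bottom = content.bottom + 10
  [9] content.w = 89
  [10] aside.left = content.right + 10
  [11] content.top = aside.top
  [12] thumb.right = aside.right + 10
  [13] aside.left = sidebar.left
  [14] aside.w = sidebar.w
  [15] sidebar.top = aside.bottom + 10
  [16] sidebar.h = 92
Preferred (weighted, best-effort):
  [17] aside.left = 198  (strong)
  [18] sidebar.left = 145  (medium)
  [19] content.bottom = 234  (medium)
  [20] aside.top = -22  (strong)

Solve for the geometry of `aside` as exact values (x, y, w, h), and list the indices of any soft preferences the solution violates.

1. aside.x = 145  [aside.left = content.right + 10]
2. aside.y = 25  [content.top = aside.top]
3. aside.w = 83  [thumb.right = aside.right + 10]
4. aside.h = 60  [sidebar.top = aside.bottom + 10]

aside = (x=145, y=25, w=83, h=60)
violated soft preferences: 17, 20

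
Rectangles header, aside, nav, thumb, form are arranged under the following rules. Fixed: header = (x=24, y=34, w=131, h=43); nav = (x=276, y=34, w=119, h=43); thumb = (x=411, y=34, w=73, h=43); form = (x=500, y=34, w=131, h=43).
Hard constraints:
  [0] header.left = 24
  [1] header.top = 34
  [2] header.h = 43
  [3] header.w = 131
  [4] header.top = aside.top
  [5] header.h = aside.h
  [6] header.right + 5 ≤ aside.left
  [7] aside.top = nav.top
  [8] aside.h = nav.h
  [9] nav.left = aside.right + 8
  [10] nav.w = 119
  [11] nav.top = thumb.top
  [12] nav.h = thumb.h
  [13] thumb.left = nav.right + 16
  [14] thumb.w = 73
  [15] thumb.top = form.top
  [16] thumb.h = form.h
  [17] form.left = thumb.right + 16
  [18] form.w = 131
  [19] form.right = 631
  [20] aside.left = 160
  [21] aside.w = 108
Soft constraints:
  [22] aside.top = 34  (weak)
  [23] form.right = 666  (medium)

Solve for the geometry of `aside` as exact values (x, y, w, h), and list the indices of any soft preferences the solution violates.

1. aside.y = 34  [header.top = aside.top]
2. aside.h = 43  [header.h = aside.h]
3. aside.x = 160  [aside.left = 160]
4. aside.w = 108  [aside.w = 108]

aside = (x=160, y=34, w=108, h=43)
violated soft preferences: 23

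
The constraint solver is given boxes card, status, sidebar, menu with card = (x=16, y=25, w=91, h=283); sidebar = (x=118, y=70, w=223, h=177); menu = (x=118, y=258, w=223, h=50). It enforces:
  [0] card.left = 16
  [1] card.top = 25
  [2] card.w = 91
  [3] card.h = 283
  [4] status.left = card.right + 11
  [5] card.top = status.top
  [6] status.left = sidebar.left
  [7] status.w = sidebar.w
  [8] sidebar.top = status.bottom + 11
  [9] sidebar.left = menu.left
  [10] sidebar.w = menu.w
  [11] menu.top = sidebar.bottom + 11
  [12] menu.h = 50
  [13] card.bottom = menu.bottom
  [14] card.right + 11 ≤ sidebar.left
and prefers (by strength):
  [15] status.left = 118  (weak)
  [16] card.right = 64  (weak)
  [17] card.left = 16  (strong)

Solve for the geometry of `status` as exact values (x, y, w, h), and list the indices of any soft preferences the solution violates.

1. status.x = 118  [status.left = card.right + 11]
2. status.y = 25  [card.top = status.top]
3. status.w = 223  [status.w = sidebar.w]
4. status.h = 34  [sidebar.top = status.bottom + 11]

status = (x=118, y=25, w=223, h=34)
violated soft preferences: 16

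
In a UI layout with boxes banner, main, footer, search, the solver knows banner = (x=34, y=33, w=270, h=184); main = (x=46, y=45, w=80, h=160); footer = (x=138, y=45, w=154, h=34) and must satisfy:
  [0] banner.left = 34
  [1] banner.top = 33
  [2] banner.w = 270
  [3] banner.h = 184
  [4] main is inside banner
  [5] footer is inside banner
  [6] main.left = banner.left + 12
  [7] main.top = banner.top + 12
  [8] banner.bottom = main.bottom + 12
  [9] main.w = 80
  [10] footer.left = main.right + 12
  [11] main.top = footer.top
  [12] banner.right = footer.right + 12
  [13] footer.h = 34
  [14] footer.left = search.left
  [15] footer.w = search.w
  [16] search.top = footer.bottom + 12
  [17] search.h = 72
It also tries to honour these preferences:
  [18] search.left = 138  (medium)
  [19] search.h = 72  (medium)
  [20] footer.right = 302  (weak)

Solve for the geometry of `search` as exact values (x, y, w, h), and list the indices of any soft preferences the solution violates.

search = (x=138, y=91, w=154, h=72)
violated soft preferences: 20

1. search.x = 138  [footer.left = search.left]
2. search.w = 154  [footer.w = search.w]
3. search.y = 91  [search.top = footer.bottom + 12]
4. search.h = 72  [search.h = 72]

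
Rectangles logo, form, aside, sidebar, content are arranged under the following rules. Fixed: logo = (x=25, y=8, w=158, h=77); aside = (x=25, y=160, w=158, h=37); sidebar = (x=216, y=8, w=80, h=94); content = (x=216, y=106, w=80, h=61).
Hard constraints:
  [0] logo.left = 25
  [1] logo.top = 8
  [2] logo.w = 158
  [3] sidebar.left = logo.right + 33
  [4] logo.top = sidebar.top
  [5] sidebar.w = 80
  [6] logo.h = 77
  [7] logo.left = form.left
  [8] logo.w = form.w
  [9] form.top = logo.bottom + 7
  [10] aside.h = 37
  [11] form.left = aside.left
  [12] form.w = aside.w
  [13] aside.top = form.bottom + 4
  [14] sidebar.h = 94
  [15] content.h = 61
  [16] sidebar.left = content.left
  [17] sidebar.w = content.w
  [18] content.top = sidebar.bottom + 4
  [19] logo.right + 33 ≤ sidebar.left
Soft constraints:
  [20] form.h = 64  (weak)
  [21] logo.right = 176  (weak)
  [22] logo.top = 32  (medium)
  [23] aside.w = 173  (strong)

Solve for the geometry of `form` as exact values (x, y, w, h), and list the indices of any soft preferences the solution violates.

form = (x=25, y=92, w=158, h=64)
violated soft preferences: 21, 22, 23

1. form.x = 25  [logo.left = form.left]
2. form.w = 158  [logo.w = form.w]
3. form.y = 92  [form.top = logo.bottom + 7]
4. form.h = 64  [aside.top = form.bottom + 4]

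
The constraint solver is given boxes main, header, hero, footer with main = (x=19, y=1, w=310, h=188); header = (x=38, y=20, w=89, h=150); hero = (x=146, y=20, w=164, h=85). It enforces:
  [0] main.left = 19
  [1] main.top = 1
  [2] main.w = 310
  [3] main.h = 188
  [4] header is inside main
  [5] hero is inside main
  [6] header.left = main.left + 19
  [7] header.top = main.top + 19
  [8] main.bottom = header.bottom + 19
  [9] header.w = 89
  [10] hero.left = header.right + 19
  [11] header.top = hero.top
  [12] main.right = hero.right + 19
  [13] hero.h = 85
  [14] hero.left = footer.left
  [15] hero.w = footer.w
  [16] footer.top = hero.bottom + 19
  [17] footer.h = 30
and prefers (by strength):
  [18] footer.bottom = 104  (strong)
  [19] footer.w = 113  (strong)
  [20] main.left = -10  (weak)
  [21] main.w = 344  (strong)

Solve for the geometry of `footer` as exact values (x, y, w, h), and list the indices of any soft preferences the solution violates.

1. footer.x = 146  [hero.left = footer.left]
2. footer.w = 164  [hero.w = footer.w]
3. footer.y = 124  [footer.top = hero.bottom + 19]
4. footer.h = 30  [footer.h = 30]

footer = (x=146, y=124, w=164, h=30)
violated soft preferences: 18, 19, 20, 21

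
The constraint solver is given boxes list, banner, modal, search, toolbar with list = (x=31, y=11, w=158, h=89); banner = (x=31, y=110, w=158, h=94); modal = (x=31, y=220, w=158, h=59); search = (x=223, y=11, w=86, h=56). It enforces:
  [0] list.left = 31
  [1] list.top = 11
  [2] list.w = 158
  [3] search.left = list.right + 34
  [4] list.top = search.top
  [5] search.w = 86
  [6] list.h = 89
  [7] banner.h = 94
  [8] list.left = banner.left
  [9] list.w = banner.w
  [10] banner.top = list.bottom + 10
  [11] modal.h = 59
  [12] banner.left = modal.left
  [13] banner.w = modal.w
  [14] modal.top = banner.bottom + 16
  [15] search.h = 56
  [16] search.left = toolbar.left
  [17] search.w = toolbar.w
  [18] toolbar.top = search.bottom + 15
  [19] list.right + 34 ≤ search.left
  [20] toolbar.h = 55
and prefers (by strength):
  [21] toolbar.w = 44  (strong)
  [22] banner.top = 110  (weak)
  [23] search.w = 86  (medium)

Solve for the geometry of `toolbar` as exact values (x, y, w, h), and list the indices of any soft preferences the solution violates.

1. toolbar.x = 223  [search.left = toolbar.left]
2. toolbar.w = 86  [search.w = toolbar.w]
3. toolbar.y = 82  [toolbar.top = search.bottom + 15]
4. toolbar.h = 55  [toolbar.h = 55]

toolbar = (x=223, y=82, w=86, h=55)
violated soft preferences: 21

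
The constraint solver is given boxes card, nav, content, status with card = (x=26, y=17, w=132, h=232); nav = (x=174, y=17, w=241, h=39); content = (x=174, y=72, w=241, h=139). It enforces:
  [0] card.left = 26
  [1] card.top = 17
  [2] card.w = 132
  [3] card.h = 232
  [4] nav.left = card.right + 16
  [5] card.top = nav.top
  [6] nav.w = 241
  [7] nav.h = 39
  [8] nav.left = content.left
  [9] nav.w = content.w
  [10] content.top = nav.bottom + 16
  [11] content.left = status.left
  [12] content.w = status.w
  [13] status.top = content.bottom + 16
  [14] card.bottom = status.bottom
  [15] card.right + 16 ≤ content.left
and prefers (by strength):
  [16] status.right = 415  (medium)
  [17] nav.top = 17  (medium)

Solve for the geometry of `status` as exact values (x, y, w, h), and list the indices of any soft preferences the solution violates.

status = (x=174, y=227, w=241, h=22)
violated soft preferences: none

1. status.x = 174  [content.left = status.left]
2. status.w = 241  [content.w = status.w]
3. status.y = 227  [status.top = content.bottom + 16]
4. status.h = 22  [card.bottom = status.bottom]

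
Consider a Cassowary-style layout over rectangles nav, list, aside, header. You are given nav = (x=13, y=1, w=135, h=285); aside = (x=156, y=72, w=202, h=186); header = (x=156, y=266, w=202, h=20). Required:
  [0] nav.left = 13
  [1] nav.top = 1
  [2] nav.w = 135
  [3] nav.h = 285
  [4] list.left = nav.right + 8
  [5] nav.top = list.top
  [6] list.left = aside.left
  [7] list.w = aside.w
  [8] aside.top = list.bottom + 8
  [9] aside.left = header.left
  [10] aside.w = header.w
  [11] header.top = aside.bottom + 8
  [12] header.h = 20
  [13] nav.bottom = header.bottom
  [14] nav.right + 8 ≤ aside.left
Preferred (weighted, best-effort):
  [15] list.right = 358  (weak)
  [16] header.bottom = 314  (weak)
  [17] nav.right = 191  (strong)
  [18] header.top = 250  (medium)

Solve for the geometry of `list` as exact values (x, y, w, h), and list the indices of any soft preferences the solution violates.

list = (x=156, y=1, w=202, h=63)
violated soft preferences: 16, 17, 18

1. list.x = 156  [list.left = nav.right + 8]
2. list.y = 1  [nav.top = list.top]
3. list.w = 202  [list.w = aside.w]
4. list.h = 63  [aside.top = list.bottom + 8]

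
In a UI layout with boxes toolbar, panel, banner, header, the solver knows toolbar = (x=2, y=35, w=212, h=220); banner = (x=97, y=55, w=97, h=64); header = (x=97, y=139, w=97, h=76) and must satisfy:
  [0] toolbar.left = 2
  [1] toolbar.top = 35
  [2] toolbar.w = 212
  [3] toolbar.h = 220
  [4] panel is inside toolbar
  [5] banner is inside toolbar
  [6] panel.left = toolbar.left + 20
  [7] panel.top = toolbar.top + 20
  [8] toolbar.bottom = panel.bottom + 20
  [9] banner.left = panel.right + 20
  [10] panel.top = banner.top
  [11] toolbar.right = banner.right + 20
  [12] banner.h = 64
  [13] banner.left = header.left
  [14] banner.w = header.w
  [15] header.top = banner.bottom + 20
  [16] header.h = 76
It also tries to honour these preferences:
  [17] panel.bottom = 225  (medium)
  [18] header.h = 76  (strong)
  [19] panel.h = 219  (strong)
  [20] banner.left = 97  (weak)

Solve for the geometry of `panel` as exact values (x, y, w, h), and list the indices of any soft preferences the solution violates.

1. panel.x = 22  [panel.left = toolbar.left + 20]
2. panel.y = 55  [panel.top = toolbar.top + 20]
3. panel.h = 180  [toolbar.bottom = panel.bottom + 20]
4. panel.w = 55  [banner.left = panel.right + 20]

panel = (x=22, y=55, w=55, h=180)
violated soft preferences: 17, 19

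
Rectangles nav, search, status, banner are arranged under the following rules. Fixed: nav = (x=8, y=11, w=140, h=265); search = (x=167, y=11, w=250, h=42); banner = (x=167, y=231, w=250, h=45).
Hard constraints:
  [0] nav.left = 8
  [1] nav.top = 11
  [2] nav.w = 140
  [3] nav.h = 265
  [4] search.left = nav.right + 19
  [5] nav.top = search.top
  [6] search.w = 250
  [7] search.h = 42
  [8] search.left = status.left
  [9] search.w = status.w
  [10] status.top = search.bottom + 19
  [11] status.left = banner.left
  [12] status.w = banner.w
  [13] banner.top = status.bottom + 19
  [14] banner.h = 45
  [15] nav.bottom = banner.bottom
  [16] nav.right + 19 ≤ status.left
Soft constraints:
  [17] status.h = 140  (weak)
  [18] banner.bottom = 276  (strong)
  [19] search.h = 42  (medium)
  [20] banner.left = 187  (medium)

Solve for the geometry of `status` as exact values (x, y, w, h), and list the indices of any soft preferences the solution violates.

1. status.x = 167  [search.left = status.left]
2. status.w = 250  [search.w = status.w]
3. status.y = 72  [status.top = search.bottom + 19]
4. status.h = 140  [banner.top = status.bottom + 19]

status = (x=167, y=72, w=250, h=140)
violated soft preferences: 20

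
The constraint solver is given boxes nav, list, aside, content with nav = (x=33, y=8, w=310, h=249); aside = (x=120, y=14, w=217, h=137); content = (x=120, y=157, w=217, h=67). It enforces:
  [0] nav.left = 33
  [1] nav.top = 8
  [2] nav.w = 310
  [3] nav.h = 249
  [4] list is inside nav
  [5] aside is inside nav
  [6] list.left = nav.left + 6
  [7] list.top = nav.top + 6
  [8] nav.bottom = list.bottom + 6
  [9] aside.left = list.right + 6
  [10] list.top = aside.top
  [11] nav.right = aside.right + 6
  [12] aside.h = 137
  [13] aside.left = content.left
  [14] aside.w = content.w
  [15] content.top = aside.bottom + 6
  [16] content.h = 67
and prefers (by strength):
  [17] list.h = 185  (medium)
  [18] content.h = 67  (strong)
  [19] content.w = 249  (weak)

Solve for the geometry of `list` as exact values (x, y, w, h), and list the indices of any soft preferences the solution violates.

list = (x=39, y=14, w=75, h=237)
violated soft preferences: 17, 19

1. list.x = 39  [list.left = nav.left + 6]
2. list.y = 14  [list.top = nav.top + 6]
3. list.h = 237  [nav.bottom = list.bottom + 6]
4. list.w = 75  [aside.left = list.right + 6]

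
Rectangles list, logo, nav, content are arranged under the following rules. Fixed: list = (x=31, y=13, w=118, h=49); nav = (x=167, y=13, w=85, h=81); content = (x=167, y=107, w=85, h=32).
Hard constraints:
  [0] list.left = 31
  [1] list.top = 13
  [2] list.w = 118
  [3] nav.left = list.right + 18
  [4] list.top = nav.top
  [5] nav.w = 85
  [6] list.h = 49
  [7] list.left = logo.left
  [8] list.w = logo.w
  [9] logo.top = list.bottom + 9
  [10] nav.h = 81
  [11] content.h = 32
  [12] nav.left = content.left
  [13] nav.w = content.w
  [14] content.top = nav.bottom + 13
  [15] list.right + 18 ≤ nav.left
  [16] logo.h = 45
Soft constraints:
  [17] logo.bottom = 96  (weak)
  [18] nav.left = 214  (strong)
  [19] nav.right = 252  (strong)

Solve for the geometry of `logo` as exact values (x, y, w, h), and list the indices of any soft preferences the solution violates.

logo = (x=31, y=71, w=118, h=45)
violated soft preferences: 17, 18

1. logo.x = 31  [list.left = logo.left]
2. logo.w = 118  [list.w = logo.w]
3. logo.y = 71  [logo.top = list.bottom + 9]
4. logo.h = 45  [logo.h = 45]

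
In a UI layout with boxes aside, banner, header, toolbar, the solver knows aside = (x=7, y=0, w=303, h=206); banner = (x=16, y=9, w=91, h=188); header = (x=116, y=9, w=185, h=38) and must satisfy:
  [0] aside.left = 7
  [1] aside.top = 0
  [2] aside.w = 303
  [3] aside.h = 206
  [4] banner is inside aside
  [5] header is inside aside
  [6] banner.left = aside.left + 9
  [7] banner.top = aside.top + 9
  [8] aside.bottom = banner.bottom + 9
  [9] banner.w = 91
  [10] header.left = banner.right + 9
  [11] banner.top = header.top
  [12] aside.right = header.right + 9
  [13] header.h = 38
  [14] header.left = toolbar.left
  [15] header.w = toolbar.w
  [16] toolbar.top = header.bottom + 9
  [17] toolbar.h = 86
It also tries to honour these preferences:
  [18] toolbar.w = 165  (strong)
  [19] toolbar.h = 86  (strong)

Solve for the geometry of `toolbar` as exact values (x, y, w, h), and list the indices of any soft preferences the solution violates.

toolbar = (x=116, y=56, w=185, h=86)
violated soft preferences: 18

1. toolbar.x = 116  [header.left = toolbar.left]
2. toolbar.w = 185  [header.w = toolbar.w]
3. toolbar.y = 56  [toolbar.top = header.bottom + 9]
4. toolbar.h = 86  [toolbar.h = 86]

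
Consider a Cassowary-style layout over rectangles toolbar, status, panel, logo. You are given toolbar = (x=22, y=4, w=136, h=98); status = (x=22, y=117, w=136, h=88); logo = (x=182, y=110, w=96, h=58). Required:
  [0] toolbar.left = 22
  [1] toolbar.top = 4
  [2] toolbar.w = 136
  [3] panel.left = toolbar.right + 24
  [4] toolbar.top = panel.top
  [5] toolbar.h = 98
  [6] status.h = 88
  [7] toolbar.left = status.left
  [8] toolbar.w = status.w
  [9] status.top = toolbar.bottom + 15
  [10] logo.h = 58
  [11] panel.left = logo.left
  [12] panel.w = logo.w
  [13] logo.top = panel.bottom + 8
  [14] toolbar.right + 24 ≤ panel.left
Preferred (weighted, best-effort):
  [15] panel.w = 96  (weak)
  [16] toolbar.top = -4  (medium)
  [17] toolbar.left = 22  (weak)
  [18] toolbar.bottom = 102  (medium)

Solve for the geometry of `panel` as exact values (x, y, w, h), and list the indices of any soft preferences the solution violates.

1. panel.x = 182  [panel.left = toolbar.right + 24]
2. panel.y = 4  [toolbar.top = panel.top]
3. panel.w = 96  [panel.w = logo.w]
4. panel.h = 98  [logo.top = panel.bottom + 8]

panel = (x=182, y=4, w=96, h=98)
violated soft preferences: 16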